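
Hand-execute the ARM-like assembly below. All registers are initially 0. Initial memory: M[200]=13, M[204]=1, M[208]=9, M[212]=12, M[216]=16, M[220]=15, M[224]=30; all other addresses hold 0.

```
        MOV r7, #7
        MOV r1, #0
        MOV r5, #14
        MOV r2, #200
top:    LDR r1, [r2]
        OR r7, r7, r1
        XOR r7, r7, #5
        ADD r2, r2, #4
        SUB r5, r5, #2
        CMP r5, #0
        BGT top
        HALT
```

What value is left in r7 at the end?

MOV r7, #7 → r7=7
MOV r1, #0 → r1=0
MOV r5, #14 → r5=14
MOV r2, #200 → r2=200
LDR r1, [r2] → r1=M[200]=13
OR r7, r7, r1 → r7=7|13=15
XOR r7, r7, #5 → r7=15^5=10
ADD r2, r2, #4 → r2=200+4=204
SUB r5, r5, #2 → r5=14-2=12
CMP r5, #0  (cmp 12,0)
BGT top: taken
LDR r1, [r2] → r1=M[204]=1
OR r7, r7, r1 → r7=10|1=11
XOR r7, r7, #5 → r7=11^5=14
ADD r2, r2, #4 → r2=204+4=208
SUB r5, r5, #2 → r5=12-2=10
CMP r5, #0  (cmp 10,0)
BGT top: taken
LDR r1, [r2] → r1=M[208]=9
OR r7, r7, r1 → r7=14|9=15
XOR r7, r7, #5 → r7=15^5=10
ADD r2, r2, #4 → r2=208+4=212
SUB r5, r5, #2 → r5=10-2=8
CMP r5, #0  (cmp 8,0)
BGT top: taken
LDR r1, [r2] → r1=M[212]=12
OR r7, r7, r1 → r7=10|12=14
XOR r7, r7, #5 → r7=14^5=11
ADD r2, r2, #4 → r2=212+4=216
SUB r5, r5, #2 → r5=8-2=6
CMP r5, #0  (cmp 6,0)
BGT top: taken
LDR r1, [r2] → r1=M[216]=16
OR r7, r7, r1 → r7=11|16=27
XOR r7, r7, #5 → r7=27^5=30
ADD r2, r2, #4 → r2=216+4=220
SUB r5, r5, #2 → r5=6-2=4
CMP r5, #0  (cmp 4,0)
BGT top: taken
LDR r1, [r2] → r1=M[220]=15
OR r7, r7, r1 → r7=30|15=31
XOR r7, r7, #5 → r7=31^5=26
ADD r2, r2, #4 → r2=220+4=224
SUB r5, r5, #2 → r5=4-2=2
CMP r5, #0  (cmp 2,0)
BGT top: taken
LDR r1, [r2] → r1=M[224]=30
OR r7, r7, r1 → r7=26|30=30
XOR r7, r7, #5 → r7=30^5=27
ADD r2, r2, #4 → r2=224+4=228
SUB r5, r5, #2 → r5=2-2=0
CMP r5, #0  (cmp 0,0)
BGT top: not taken
halt.

27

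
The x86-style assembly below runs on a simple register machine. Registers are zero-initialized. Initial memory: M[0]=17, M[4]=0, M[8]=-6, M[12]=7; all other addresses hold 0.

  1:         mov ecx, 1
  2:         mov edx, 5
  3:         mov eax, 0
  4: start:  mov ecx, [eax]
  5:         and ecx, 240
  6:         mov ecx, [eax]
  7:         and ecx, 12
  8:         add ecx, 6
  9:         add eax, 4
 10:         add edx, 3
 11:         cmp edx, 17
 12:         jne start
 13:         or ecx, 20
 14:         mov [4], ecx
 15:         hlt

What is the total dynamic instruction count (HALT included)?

mov ecx, 1 → ecx=1
mov edx, 5 → edx=5
mov eax, 0 → eax=0
mov ecx, [eax] → ecx=M[0]=17
and ecx, 240 → ecx=17&240=16
mov ecx, [eax] → ecx=M[0]=17
and ecx, 12 → ecx=17&12=0
add ecx, 6 → ecx=0+6=6
add eax, 4 → eax=0+4=4
add edx, 3 → edx=5+3=8
cmp edx, 17  (cmp 8,17)
jne start: taken
mov ecx, [eax] → ecx=M[4]=0
and ecx, 240 → ecx=0&240=0
mov ecx, [eax] → ecx=M[4]=0
and ecx, 12 → ecx=0&12=0
add ecx, 6 → ecx=0+6=6
add eax, 4 → eax=4+4=8
add edx, 3 → edx=8+3=11
cmp edx, 17  (cmp 11,17)
jne start: taken
mov ecx, [eax] → ecx=M[8]=-6
and ecx, 240 → ecx=(-6)&240=240
mov ecx, [eax] → ecx=M[8]=-6
and ecx, 12 → ecx=(-6)&12=8
add ecx, 6 → ecx=8+6=14
add eax, 4 → eax=8+4=12
add edx, 3 → edx=11+3=14
cmp edx, 17  (cmp 14,17)
jne start: taken
mov ecx, [eax] → ecx=M[12]=7
and ecx, 240 → ecx=7&240=0
mov ecx, [eax] → ecx=M[12]=7
and ecx, 12 → ecx=7&12=4
add ecx, 6 → ecx=4+6=10
add eax, 4 → eax=12+4=16
add edx, 3 → edx=14+3=17
cmp edx, 17  (cmp 17,17)
jne start: not taken
or ecx, 20 → ecx=10|20=30
mov [4], ecx → M[4]=30
halt.
Total executed instructions: 42.

42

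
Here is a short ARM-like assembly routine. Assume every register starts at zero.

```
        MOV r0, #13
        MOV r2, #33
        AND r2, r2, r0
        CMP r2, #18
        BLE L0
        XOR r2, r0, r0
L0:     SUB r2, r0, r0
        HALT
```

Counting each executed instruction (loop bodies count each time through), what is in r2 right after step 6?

0

MOV r0, #13 → r0=13
MOV r2, #33 → r2=33
AND r2, r2, r0 → r2=33&13=1
CMP r2, #18  (cmp 1,18)
BLE L0: taken
SUB r2, r0, r0 → r2=13-13=0
After step 6: r2 = 0.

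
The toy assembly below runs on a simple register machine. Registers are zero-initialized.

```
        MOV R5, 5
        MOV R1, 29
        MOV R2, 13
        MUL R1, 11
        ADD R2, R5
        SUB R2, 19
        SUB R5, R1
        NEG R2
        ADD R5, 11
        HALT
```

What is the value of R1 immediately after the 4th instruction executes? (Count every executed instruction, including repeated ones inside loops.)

319

R5=5
R1=29
R2=13
R1=29*11=319
After step 4: R1 = 319.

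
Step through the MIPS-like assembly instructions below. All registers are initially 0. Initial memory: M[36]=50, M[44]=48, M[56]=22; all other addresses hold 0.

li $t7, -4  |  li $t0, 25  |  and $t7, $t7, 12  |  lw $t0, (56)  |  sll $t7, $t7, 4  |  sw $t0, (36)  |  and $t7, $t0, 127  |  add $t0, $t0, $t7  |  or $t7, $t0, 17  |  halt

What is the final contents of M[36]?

li $t7, -4 → $t7=-4
li $t0, 25 → $t0=25
and $t7, $t7, 12 → $t7=(-4)&12=12
lw $t0, (56) → $t0=M[56]=22
sll $t7, $t7, 4 → $t7=12<<4=192
sw $t0, (36) → M[36]=22
and $t7, $t0, 127 → $t7=22&127=22
add $t0, $t0, $t7 → $t0=22+22=44
or $t7, $t0, 17 → $t7=44|17=61
halt.

22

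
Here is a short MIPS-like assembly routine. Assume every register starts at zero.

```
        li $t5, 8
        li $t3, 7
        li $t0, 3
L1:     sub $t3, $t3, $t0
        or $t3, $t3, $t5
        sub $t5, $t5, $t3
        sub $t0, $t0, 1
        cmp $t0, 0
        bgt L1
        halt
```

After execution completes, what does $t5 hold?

after li $t5, 8: $t5=8
after li $t3, 7: $t3=7
after li $t0, 3: $t0=3
after sub $t3, $t3, $t0: $t3=7-3=4
after or $t3, $t3, $t5: $t3=4|8=12
after sub $t5, $t5, $t3: $t5=8-12=-4
after sub $t0, $t0, 1: $t0=3-1=2
cmp $t0, 0  (cmp 2,0)
bgt L1: taken
after sub $t3, $t3, $t0: $t3=12-2=10
after or $t3, $t3, $t5: $t3=10|(-4)=-2
after sub $t5, $t5, $t3: $t5=(-4)-(-2)=-2
after sub $t0, $t0, 1: $t0=2-1=1
cmp $t0, 0  (cmp 1,0)
bgt L1: taken
after sub $t3, $t3, $t0: $t3=(-2)-1=-3
after or $t3, $t3, $t5: $t3=(-3)|(-2)=-1
after sub $t5, $t5, $t3: $t5=(-2)-(-1)=-1
after sub $t0, $t0, 1: $t0=1-1=0
cmp $t0, 0  (cmp 0,0)
bgt L1: not taken
halt.

-1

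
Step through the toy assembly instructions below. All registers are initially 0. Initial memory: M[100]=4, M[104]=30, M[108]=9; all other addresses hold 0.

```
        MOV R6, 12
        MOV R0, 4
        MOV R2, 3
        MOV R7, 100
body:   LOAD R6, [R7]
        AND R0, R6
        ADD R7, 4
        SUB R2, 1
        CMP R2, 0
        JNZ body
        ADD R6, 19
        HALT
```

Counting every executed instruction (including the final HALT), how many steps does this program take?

after MOV R6, 12: R6=12
after MOV R0, 4: R0=4
after MOV R2, 3: R2=3
after MOV R7, 100: R7=100
after LOAD R6, [R7]: R6=M[100]=4
after AND R0, R6: R0=4&4=4
after ADD R7, 4: R7=100+4=104
after SUB R2, 1: R2=3-1=2
CMP R2, 0  (cmp 2,0)
JNZ body: taken
after LOAD R6, [R7]: R6=M[104]=30
after AND R0, R6: R0=4&30=4
after ADD R7, 4: R7=104+4=108
after SUB R2, 1: R2=2-1=1
CMP R2, 0  (cmp 1,0)
JNZ body: taken
after LOAD R6, [R7]: R6=M[108]=9
after AND R0, R6: R0=4&9=0
after ADD R7, 4: R7=108+4=112
after SUB R2, 1: R2=1-1=0
CMP R2, 0  (cmp 0,0)
JNZ body: not taken
after ADD R6, 19: R6=9+19=28
halt.
Total executed instructions: 24.

24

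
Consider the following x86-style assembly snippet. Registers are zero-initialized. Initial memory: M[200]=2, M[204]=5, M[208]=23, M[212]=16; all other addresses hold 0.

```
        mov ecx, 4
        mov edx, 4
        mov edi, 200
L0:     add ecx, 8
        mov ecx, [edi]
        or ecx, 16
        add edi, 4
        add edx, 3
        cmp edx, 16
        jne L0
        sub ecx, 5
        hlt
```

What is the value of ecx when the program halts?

11

after mov ecx, 4: ecx=4
after mov edx, 4: edx=4
after mov edi, 200: edi=200
after add ecx, 8: ecx=4+8=12
after mov ecx, [edi]: ecx=M[200]=2
after or ecx, 16: ecx=2|16=18
after add edi, 4: edi=200+4=204
after add edx, 3: edx=4+3=7
cmp edx, 16  (cmp 7,16)
jne L0: taken
after add ecx, 8: ecx=18+8=26
after mov ecx, [edi]: ecx=M[204]=5
after or ecx, 16: ecx=5|16=21
after add edi, 4: edi=204+4=208
after add edx, 3: edx=7+3=10
cmp edx, 16  (cmp 10,16)
jne L0: taken
after add ecx, 8: ecx=21+8=29
after mov ecx, [edi]: ecx=M[208]=23
after or ecx, 16: ecx=23|16=23
after add edi, 4: edi=208+4=212
after add edx, 3: edx=10+3=13
cmp edx, 16  (cmp 13,16)
jne L0: taken
after add ecx, 8: ecx=23+8=31
after mov ecx, [edi]: ecx=M[212]=16
after or ecx, 16: ecx=16|16=16
after add edi, 4: edi=212+4=216
after add edx, 3: edx=13+3=16
cmp edx, 16  (cmp 16,16)
jne L0: not taken
after sub ecx, 5: ecx=16-5=11
halt.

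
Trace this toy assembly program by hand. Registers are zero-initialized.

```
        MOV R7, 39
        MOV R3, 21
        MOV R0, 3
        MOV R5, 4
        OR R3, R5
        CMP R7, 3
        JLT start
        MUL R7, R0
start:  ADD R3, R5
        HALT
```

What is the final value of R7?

MOV R7, 39 → R7=39
MOV R3, 21 → R3=21
MOV R0, 3 → R0=3
MOV R5, 4 → R5=4
OR R3, R5 → R3=21|4=21
CMP R7, 3  (cmp 39,3)
JLT start: not taken
MUL R7, R0 → R7=39*3=117
ADD R3, R5 → R3=21+4=25
halt.

117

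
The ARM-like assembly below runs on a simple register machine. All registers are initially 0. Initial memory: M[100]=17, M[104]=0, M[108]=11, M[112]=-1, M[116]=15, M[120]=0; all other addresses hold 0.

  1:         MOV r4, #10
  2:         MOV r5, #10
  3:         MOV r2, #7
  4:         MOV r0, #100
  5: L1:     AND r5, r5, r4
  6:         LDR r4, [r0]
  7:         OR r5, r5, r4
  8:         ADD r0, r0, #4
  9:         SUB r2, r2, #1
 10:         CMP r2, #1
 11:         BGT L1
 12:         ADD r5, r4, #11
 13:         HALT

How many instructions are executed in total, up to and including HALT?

r4=10
r5=10
r2=7
r0=100
r5=10&10=10
r4=M[100]=17
r5=10|17=27
r0=100+4=104
r2=7-1=6
CMP r2, #1  (cmp 6,1)
BGT L1: taken
r5=27&17=17
r4=M[104]=0
r5=17|0=17
r0=104+4=108
r2=6-1=5
CMP r2, #1  (cmp 5,1)
BGT L1: taken
r5=17&0=0
r4=M[108]=11
r5=0|11=11
r0=108+4=112
r2=5-1=4
CMP r2, #1  (cmp 4,1)
BGT L1: taken
r5=11&11=11
r4=M[112]=-1
r5=11|(-1)=-1
r0=112+4=116
r2=4-1=3
CMP r2, #1  (cmp 3,1)
BGT L1: taken
r5=(-1)&(-1)=-1
r4=M[116]=15
r5=(-1)|15=-1
r0=116+4=120
r2=3-1=2
CMP r2, #1  (cmp 2,1)
BGT L1: taken
r5=(-1)&15=15
r4=M[120]=0
r5=15|0=15
r0=120+4=124
r2=2-1=1
CMP r2, #1  (cmp 1,1)
BGT L1: not taken
r5=0+11=11
halt.
Total executed instructions: 48.

48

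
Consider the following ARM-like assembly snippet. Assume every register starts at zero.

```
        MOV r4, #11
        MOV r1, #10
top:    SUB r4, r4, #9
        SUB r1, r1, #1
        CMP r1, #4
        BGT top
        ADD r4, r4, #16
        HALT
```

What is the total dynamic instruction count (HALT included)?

r4=11
r1=10
r4=11-9=2
r1=10-1=9
CMP r1, #4  (cmp 9,4)
BGT top: taken
r4=2-9=-7
r1=9-1=8
CMP r1, #4  (cmp 8,4)
BGT top: taken
r4=(-7)-9=-16
r1=8-1=7
CMP r1, #4  (cmp 7,4)
BGT top: taken
r4=(-16)-9=-25
r1=7-1=6
CMP r1, #4  (cmp 6,4)
BGT top: taken
r4=(-25)-9=-34
r1=6-1=5
CMP r1, #4  (cmp 5,4)
BGT top: taken
r4=(-34)-9=-43
r1=5-1=4
CMP r1, #4  (cmp 4,4)
BGT top: not taken
r4=(-43)+16=-27
halt.
Total executed instructions: 28.

28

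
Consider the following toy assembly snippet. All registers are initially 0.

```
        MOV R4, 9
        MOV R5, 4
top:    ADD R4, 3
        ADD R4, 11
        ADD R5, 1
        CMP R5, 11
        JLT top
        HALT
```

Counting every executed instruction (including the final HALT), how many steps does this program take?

38

R4=9
R5=4
R4=9+3=12
R4=12+11=23
R5=4+1=5
CMP R5, 11  (cmp 5,11)
JLT top: taken
R4=23+3=26
R4=26+11=37
R5=5+1=6
CMP R5, 11  (cmp 6,11)
JLT top: taken
R4=37+3=40
R4=40+11=51
R5=6+1=7
CMP R5, 11  (cmp 7,11)
JLT top: taken
R4=51+3=54
R4=54+11=65
R5=7+1=8
CMP R5, 11  (cmp 8,11)
JLT top: taken
R4=65+3=68
R4=68+11=79
R5=8+1=9
CMP R5, 11  (cmp 9,11)
JLT top: taken
R4=79+3=82
R4=82+11=93
R5=9+1=10
CMP R5, 11  (cmp 10,11)
JLT top: taken
R4=93+3=96
R4=96+11=107
R5=10+1=11
CMP R5, 11  (cmp 11,11)
JLT top: not taken
halt.
Total executed instructions: 38.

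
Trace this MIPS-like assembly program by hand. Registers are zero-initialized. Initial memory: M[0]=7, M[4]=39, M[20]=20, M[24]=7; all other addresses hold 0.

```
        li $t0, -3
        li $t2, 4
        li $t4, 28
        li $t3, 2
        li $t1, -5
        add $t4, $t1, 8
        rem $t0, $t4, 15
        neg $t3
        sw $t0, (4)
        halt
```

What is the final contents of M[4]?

li $t0, -3 → $t0=-3
li $t2, 4 → $t2=4
li $t4, 28 → $t4=28
li $t3, 2 → $t3=2
li $t1, -5 → $t1=-5
add $t4, $t1, 8 → $t4=(-5)+8=3
rem $t0, $t4, 15 → $t0=3%15=3
neg $t3 → $t3=-(2)=-2
sw $t0, (4) → M[4]=3
halt.

3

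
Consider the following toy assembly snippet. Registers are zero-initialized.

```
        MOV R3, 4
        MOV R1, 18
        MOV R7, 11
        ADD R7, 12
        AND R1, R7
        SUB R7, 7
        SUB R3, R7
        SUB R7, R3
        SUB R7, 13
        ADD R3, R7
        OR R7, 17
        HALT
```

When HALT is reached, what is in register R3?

3

after MOV R3, 4: R3=4
after MOV R1, 18: R1=18
after MOV R7, 11: R7=11
after ADD R7, 12: R7=11+12=23
after AND R1, R7: R1=18&23=18
after SUB R7, 7: R7=23-7=16
after SUB R3, R7: R3=4-16=-12
after SUB R7, R3: R7=16-(-12)=28
after SUB R7, 13: R7=28-13=15
after ADD R3, R7: R3=(-12)+15=3
after OR R7, 17: R7=15|17=31
halt.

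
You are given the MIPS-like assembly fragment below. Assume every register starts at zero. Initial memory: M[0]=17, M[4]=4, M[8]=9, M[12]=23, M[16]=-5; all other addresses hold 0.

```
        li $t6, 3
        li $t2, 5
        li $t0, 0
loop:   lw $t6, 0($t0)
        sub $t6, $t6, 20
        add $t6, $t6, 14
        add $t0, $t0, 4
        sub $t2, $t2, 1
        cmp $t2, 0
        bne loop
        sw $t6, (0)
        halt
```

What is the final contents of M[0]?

-11

after li $t6, 3: $t6=3
after li $t2, 5: $t2=5
after li $t0, 0: $t0=0
after lw $t6, 0($t0): $t6=M[0]=17
after sub $t6, $t6, 20: $t6=17-20=-3
after add $t6, $t6, 14: $t6=(-3)+14=11
after add $t0, $t0, 4: $t0=0+4=4
after sub $t2, $t2, 1: $t2=5-1=4
cmp $t2, 0  (cmp 4,0)
bne loop: taken
after lw $t6, 0($t0): $t6=M[4]=4
after sub $t6, $t6, 20: $t6=4-20=-16
after add $t6, $t6, 14: $t6=(-16)+14=-2
after add $t0, $t0, 4: $t0=4+4=8
after sub $t2, $t2, 1: $t2=4-1=3
cmp $t2, 0  (cmp 3,0)
bne loop: taken
after lw $t6, 0($t0): $t6=M[8]=9
after sub $t6, $t6, 20: $t6=9-20=-11
after add $t6, $t6, 14: $t6=(-11)+14=3
after add $t0, $t0, 4: $t0=8+4=12
after sub $t2, $t2, 1: $t2=3-1=2
cmp $t2, 0  (cmp 2,0)
bne loop: taken
after lw $t6, 0($t0): $t6=M[12]=23
after sub $t6, $t6, 20: $t6=23-20=3
after add $t6, $t6, 14: $t6=3+14=17
after add $t0, $t0, 4: $t0=12+4=16
after sub $t2, $t2, 1: $t2=2-1=1
cmp $t2, 0  (cmp 1,0)
bne loop: taken
after lw $t6, 0($t0): $t6=M[16]=-5
after sub $t6, $t6, 20: $t6=(-5)-20=-25
after add $t6, $t6, 14: $t6=(-25)+14=-11
after add $t0, $t0, 4: $t0=16+4=20
after sub $t2, $t2, 1: $t2=1-1=0
cmp $t2, 0  (cmp 0,0)
bne loop: not taken
sw $t6, (0) → M[0]=-11
halt.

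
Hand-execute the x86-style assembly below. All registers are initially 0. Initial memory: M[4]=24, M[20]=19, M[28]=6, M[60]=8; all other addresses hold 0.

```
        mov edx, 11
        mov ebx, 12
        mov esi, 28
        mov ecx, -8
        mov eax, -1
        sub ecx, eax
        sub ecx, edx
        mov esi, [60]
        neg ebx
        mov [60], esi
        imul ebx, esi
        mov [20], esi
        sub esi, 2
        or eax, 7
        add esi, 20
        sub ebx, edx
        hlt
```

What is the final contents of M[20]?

edx=11
ebx=12
esi=28
ecx=-8
eax=-1
ecx=(-8)-(-1)=-7
ecx=(-7)-11=-18
esi=M[60]=8
ebx=-(12)=-12
mov [60], esi → M[60]=8
ebx=(-12)*8=-96
mov [20], esi → M[20]=8
esi=8-2=6
eax=(-1)|7=-1
esi=6+20=26
ebx=(-96)-11=-107
halt.

8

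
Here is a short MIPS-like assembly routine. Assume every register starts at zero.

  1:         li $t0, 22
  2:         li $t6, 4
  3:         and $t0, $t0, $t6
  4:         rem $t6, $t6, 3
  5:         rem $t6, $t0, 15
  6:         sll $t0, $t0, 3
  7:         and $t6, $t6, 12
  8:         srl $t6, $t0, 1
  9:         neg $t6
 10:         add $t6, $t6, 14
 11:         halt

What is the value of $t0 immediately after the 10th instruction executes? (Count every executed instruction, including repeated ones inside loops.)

32

$t0=22
$t6=4
$t0=22&4=4
$t6=4%3=1
$t6=4%15=4
$t0=4<<3=32
$t6=4&12=4
$t6=32>>1=16
$t6=-(16)=-16
$t6=(-16)+14=-2
After step 10: $t0 = 32.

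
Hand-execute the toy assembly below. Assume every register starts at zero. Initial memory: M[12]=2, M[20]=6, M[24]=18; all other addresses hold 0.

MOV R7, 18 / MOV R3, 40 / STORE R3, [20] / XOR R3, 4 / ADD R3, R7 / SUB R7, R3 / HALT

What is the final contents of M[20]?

40

after MOV R7, 18: R7=18
after MOV R3, 40: R3=40
STORE R3, [20] → M[20]=40
after XOR R3, 4: R3=40^4=44
after ADD R3, R7: R3=44+18=62
after SUB R7, R3: R7=18-62=-44
halt.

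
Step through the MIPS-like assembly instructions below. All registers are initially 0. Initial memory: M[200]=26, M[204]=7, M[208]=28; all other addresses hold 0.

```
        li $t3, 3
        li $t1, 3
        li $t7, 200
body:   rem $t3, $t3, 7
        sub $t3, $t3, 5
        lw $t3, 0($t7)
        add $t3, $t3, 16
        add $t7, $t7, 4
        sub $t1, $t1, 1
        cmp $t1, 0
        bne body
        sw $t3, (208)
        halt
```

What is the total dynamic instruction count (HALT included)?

29

after li $t3, 3: $t3=3
after li $t1, 3: $t1=3
after li $t7, 200: $t7=200
after rem $t3, $t3, 7: $t3=3%7=3
after sub $t3, $t3, 5: $t3=3-5=-2
after lw $t3, 0($t7): $t3=M[200]=26
after add $t3, $t3, 16: $t3=26+16=42
after add $t7, $t7, 4: $t7=200+4=204
after sub $t1, $t1, 1: $t1=3-1=2
cmp $t1, 0  (cmp 2,0)
bne body: taken
after rem $t3, $t3, 7: $t3=42%7=0
after sub $t3, $t3, 5: $t3=0-5=-5
after lw $t3, 0($t7): $t3=M[204]=7
after add $t3, $t3, 16: $t3=7+16=23
after add $t7, $t7, 4: $t7=204+4=208
after sub $t1, $t1, 1: $t1=2-1=1
cmp $t1, 0  (cmp 1,0)
bne body: taken
after rem $t3, $t3, 7: $t3=23%7=2
after sub $t3, $t3, 5: $t3=2-5=-3
after lw $t3, 0($t7): $t3=M[208]=28
after add $t3, $t3, 16: $t3=28+16=44
after add $t7, $t7, 4: $t7=208+4=212
after sub $t1, $t1, 1: $t1=1-1=0
cmp $t1, 0  (cmp 0,0)
bne body: not taken
sw $t3, (208) → M[208]=44
halt.
Total executed instructions: 29.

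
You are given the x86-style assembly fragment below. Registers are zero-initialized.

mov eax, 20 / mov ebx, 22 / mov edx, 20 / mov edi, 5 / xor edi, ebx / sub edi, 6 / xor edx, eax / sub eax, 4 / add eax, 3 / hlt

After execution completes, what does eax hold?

19

eax=20
ebx=22
edx=20
edi=5
edi=5^22=19
edi=19-6=13
edx=20^20=0
eax=20-4=16
eax=16+3=19
halt.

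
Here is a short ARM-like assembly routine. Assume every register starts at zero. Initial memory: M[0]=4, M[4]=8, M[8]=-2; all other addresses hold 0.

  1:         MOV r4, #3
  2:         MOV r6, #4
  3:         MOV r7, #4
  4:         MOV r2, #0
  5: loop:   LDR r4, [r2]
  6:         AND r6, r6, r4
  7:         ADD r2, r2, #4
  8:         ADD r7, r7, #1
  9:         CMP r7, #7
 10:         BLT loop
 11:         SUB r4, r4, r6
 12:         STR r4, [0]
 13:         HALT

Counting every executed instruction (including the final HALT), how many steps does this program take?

25

after MOV r4, #3: r4=3
after MOV r6, #4: r6=4
after MOV r7, #4: r7=4
after MOV r2, #0: r2=0
after LDR r4, [r2]: r4=M[0]=4
after AND r6, r6, r4: r6=4&4=4
after ADD r2, r2, #4: r2=0+4=4
after ADD r7, r7, #1: r7=4+1=5
CMP r7, #7  (cmp 5,7)
BLT loop: taken
after LDR r4, [r2]: r4=M[4]=8
after AND r6, r6, r4: r6=4&8=0
after ADD r2, r2, #4: r2=4+4=8
after ADD r7, r7, #1: r7=5+1=6
CMP r7, #7  (cmp 6,7)
BLT loop: taken
after LDR r4, [r2]: r4=M[8]=-2
after AND r6, r6, r4: r6=0&(-2)=0
after ADD r2, r2, #4: r2=8+4=12
after ADD r7, r7, #1: r7=6+1=7
CMP r7, #7  (cmp 7,7)
BLT loop: not taken
after SUB r4, r4, r6: r4=(-2)-0=-2
STR r4, [0] → M[0]=-2
halt.
Total executed instructions: 25.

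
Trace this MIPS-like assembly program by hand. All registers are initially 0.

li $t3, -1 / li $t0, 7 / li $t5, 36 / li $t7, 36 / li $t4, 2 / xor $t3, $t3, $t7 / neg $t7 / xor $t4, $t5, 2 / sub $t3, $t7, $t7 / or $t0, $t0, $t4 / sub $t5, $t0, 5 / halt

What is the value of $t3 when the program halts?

$t3=-1
$t0=7
$t5=36
$t7=36
$t4=2
$t3=(-1)^36=-37
$t7=-(36)=-36
$t4=36^2=38
$t3=(-36)-(-36)=0
$t0=7|38=39
$t5=39-5=34
halt.

0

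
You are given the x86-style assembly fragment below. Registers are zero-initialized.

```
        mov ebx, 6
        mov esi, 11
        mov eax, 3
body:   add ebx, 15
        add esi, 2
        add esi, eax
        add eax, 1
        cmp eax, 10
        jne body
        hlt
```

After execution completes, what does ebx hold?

after mov ebx, 6: ebx=6
after mov esi, 11: esi=11
after mov eax, 3: eax=3
after add ebx, 15: ebx=6+15=21
after add esi, 2: esi=11+2=13
after add esi, eax: esi=13+3=16
after add eax, 1: eax=3+1=4
cmp eax, 10  (cmp 4,10)
jne body: taken
after add ebx, 15: ebx=21+15=36
after add esi, 2: esi=16+2=18
after add esi, eax: esi=18+4=22
after add eax, 1: eax=4+1=5
cmp eax, 10  (cmp 5,10)
jne body: taken
after add ebx, 15: ebx=36+15=51
after add esi, 2: esi=22+2=24
after add esi, eax: esi=24+5=29
after add eax, 1: eax=5+1=6
cmp eax, 10  (cmp 6,10)
jne body: taken
after add ebx, 15: ebx=51+15=66
after add esi, 2: esi=29+2=31
after add esi, eax: esi=31+6=37
after add eax, 1: eax=6+1=7
cmp eax, 10  (cmp 7,10)
jne body: taken
after add ebx, 15: ebx=66+15=81
after add esi, 2: esi=37+2=39
after add esi, eax: esi=39+7=46
after add eax, 1: eax=7+1=8
cmp eax, 10  (cmp 8,10)
jne body: taken
after add ebx, 15: ebx=81+15=96
after add esi, 2: esi=46+2=48
after add esi, eax: esi=48+8=56
after add eax, 1: eax=8+1=9
cmp eax, 10  (cmp 9,10)
jne body: taken
after add ebx, 15: ebx=96+15=111
after add esi, 2: esi=56+2=58
after add esi, eax: esi=58+9=67
after add eax, 1: eax=9+1=10
cmp eax, 10  (cmp 10,10)
jne body: not taken
halt.

111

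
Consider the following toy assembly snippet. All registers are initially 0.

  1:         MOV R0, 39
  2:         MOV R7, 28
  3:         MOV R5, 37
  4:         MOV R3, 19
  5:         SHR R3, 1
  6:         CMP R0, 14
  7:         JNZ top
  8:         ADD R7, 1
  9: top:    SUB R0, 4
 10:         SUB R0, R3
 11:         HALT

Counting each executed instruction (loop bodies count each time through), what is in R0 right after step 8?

35

MOV R0, 39 → R0=39
MOV R7, 28 → R7=28
MOV R5, 37 → R5=37
MOV R3, 19 → R3=19
SHR R3, 1 → R3=19>>1=9
CMP R0, 14  (cmp 39,14)
JNZ top: taken
SUB R0, 4 → R0=39-4=35
After step 8: R0 = 35.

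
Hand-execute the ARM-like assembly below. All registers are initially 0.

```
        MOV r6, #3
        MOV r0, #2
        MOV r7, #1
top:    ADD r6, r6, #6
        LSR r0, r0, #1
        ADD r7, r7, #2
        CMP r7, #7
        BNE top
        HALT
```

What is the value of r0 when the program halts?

0

MOV r6, #3 → r6=3
MOV r0, #2 → r0=2
MOV r7, #1 → r7=1
ADD r6, r6, #6 → r6=3+6=9
LSR r0, r0, #1 → r0=2>>1=1
ADD r7, r7, #2 → r7=1+2=3
CMP r7, #7  (cmp 3,7)
BNE top: taken
ADD r6, r6, #6 → r6=9+6=15
LSR r0, r0, #1 → r0=1>>1=0
ADD r7, r7, #2 → r7=3+2=5
CMP r7, #7  (cmp 5,7)
BNE top: taken
ADD r6, r6, #6 → r6=15+6=21
LSR r0, r0, #1 → r0=0>>1=0
ADD r7, r7, #2 → r7=5+2=7
CMP r7, #7  (cmp 7,7)
BNE top: not taken
halt.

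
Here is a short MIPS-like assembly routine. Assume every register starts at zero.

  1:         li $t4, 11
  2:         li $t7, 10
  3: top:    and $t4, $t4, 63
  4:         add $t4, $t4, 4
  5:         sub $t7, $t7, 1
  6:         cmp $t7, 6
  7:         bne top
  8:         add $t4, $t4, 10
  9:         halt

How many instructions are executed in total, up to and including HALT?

$t4=11
$t7=10
$t4=11&63=11
$t4=11+4=15
$t7=10-1=9
cmp $t7, 6  (cmp 9,6)
bne top: taken
$t4=15&63=15
$t4=15+4=19
$t7=9-1=8
cmp $t7, 6  (cmp 8,6)
bne top: taken
$t4=19&63=19
$t4=19+4=23
$t7=8-1=7
cmp $t7, 6  (cmp 7,6)
bne top: taken
$t4=23&63=23
$t4=23+4=27
$t7=7-1=6
cmp $t7, 6  (cmp 6,6)
bne top: not taken
$t4=27+10=37
halt.
Total executed instructions: 24.

24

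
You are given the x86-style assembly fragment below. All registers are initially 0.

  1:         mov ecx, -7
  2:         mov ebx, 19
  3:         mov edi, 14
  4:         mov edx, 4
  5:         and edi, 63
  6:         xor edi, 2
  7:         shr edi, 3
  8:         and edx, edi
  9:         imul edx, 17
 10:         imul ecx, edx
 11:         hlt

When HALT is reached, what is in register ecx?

mov ecx, -7 → ecx=-7
mov ebx, 19 → ebx=19
mov edi, 14 → edi=14
mov edx, 4 → edx=4
and edi, 63 → edi=14&63=14
xor edi, 2 → edi=14^2=12
shr edi, 3 → edi=12>>3=1
and edx, edi → edx=4&1=0
imul edx, 17 → edx=0*17=0
imul ecx, edx → ecx=(-7)*0=0
halt.

0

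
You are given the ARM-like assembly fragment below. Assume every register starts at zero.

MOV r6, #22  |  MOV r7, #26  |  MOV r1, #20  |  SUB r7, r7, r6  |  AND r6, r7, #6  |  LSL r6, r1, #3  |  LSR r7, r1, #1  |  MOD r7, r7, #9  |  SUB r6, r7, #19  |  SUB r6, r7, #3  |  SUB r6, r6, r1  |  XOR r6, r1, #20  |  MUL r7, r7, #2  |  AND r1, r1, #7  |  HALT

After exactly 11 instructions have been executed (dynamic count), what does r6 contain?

r6=22
r7=26
r1=20
r7=26-22=4
r6=4&6=4
r6=20<<3=160
r7=20>>1=10
r7=10%9=1
r6=1-19=-18
r6=1-3=-2
r6=(-2)-20=-22
After step 11: r6 = -22.

-22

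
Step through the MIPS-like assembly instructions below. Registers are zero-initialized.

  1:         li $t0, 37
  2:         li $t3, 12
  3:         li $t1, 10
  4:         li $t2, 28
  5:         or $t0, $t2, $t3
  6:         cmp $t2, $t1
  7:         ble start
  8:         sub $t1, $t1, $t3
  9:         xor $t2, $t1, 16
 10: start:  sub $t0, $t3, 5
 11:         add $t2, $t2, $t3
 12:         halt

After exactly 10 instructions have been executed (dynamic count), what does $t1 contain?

-2

after li $t0, 37: $t0=37
after li $t3, 12: $t3=12
after li $t1, 10: $t1=10
after li $t2, 28: $t2=28
after or $t0, $t2, $t3: $t0=28|12=28
cmp $t2, $t1  (cmp 28,10)
ble start: not taken
after sub $t1, $t1, $t3: $t1=10-12=-2
after xor $t2, $t1, 16: $t2=(-2)^16=-18
after sub $t0, $t3, 5: $t0=12-5=7
After step 10: $t1 = -2.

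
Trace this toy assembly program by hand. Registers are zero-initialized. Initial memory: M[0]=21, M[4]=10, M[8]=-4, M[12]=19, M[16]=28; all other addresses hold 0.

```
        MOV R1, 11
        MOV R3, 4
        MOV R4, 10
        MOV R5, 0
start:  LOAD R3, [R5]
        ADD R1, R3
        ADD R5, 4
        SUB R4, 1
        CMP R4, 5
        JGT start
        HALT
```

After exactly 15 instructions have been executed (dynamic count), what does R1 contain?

after MOV R1, 11: R1=11
after MOV R3, 4: R3=4
after MOV R4, 10: R4=10
after MOV R5, 0: R5=0
after LOAD R3, [R5]: R3=M[0]=21
after ADD R1, R3: R1=11+21=32
after ADD R5, 4: R5=0+4=4
after SUB R4, 1: R4=10-1=9
CMP R4, 5  (cmp 9,5)
JGT start: taken
after LOAD R3, [R5]: R3=M[4]=10
after ADD R1, R3: R1=32+10=42
after ADD R5, 4: R5=4+4=8
after SUB R4, 1: R4=9-1=8
CMP R4, 5  (cmp 8,5)
After step 15: R1 = 42.

42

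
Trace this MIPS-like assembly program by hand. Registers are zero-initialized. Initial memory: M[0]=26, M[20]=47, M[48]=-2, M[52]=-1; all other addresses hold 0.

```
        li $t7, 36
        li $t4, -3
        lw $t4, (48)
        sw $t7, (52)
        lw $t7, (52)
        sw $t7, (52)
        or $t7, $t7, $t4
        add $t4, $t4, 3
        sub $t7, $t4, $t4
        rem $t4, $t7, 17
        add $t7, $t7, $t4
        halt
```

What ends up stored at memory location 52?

after li $t7, 36: $t7=36
after li $t4, -3: $t4=-3
after lw $t4, (48): $t4=M[48]=-2
sw $t7, (52) → M[52]=36
after lw $t7, (52): $t7=M[52]=36
sw $t7, (52) → M[52]=36
after or $t7, $t7, $t4: $t7=36|(-2)=-2
after add $t4, $t4, 3: $t4=(-2)+3=1
after sub $t7, $t4, $t4: $t7=1-1=0
after rem $t4, $t7, 17: $t4=0%17=0
after add $t7, $t7, $t4: $t7=0+0=0
halt.

36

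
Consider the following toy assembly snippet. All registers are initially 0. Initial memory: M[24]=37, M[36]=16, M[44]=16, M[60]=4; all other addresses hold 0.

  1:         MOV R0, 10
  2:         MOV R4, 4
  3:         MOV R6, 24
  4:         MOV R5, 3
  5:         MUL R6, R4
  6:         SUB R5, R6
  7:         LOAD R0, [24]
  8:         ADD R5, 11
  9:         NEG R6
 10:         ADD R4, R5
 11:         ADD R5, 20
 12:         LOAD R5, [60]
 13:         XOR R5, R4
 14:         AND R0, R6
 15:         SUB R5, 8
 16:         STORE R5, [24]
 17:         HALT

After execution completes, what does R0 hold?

32

MOV R0, 10 → R0=10
MOV R4, 4 → R4=4
MOV R6, 24 → R6=24
MOV R5, 3 → R5=3
MUL R6, R4 → R6=24*4=96
SUB R5, R6 → R5=3-96=-93
LOAD R0, [24] → R0=M[24]=37
ADD R5, 11 → R5=(-93)+11=-82
NEG R6 → R6=-(96)=-96
ADD R4, R5 → R4=4+(-82)=-78
ADD R5, 20 → R5=(-82)+20=-62
LOAD R5, [60] → R5=M[60]=4
XOR R5, R4 → R5=4^(-78)=-74
AND R0, R6 → R0=37&(-96)=32
SUB R5, 8 → R5=(-74)-8=-82
STORE R5, [24] → M[24]=-82
halt.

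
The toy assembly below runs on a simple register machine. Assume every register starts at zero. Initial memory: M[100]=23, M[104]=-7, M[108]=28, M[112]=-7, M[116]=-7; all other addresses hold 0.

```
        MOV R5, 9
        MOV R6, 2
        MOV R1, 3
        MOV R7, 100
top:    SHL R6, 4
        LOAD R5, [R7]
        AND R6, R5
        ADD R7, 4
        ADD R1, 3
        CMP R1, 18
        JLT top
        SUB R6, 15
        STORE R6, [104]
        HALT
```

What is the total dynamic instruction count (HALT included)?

R5=9
R6=2
R1=3
R7=100
R6=2<<4=32
R5=M[100]=23
R6=32&23=0
R7=100+4=104
R1=3+3=6
CMP R1, 18  (cmp 6,18)
JLT top: taken
R6=0<<4=0
R5=M[104]=-7
R6=0&(-7)=0
R7=104+4=108
R1=6+3=9
CMP R1, 18  (cmp 9,18)
JLT top: taken
R6=0<<4=0
R5=M[108]=28
R6=0&28=0
R7=108+4=112
R1=9+3=12
CMP R1, 18  (cmp 12,18)
JLT top: taken
R6=0<<4=0
R5=M[112]=-7
R6=0&(-7)=0
R7=112+4=116
R1=12+3=15
CMP R1, 18  (cmp 15,18)
JLT top: taken
R6=0<<4=0
R5=M[116]=-7
R6=0&(-7)=0
R7=116+4=120
R1=15+3=18
CMP R1, 18  (cmp 18,18)
JLT top: not taken
R6=0-15=-15
STORE R6, [104] → M[104]=-15
halt.
Total executed instructions: 42.

42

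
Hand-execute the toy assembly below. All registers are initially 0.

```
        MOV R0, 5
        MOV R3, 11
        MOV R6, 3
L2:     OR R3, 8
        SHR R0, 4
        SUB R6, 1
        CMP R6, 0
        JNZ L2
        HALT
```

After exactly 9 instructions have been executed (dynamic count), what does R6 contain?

2

after MOV R0, 5: R0=5
after MOV R3, 11: R3=11
after MOV R6, 3: R6=3
after OR R3, 8: R3=11|8=11
after SHR R0, 4: R0=5>>4=0
after SUB R6, 1: R6=3-1=2
CMP R6, 0  (cmp 2,0)
JNZ L2: taken
after OR R3, 8: R3=11|8=11
After step 9: R6 = 2.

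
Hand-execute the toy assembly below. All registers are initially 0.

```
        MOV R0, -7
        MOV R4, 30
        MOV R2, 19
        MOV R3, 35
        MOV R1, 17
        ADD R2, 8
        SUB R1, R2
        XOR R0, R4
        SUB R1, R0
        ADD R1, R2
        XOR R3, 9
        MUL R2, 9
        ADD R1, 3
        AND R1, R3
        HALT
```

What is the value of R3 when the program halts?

42

MOV R0, -7 → R0=-7
MOV R4, 30 → R4=30
MOV R2, 19 → R2=19
MOV R3, 35 → R3=35
MOV R1, 17 → R1=17
ADD R2, 8 → R2=19+8=27
SUB R1, R2 → R1=17-27=-10
XOR R0, R4 → R0=(-7)^30=-25
SUB R1, R0 → R1=(-10)-(-25)=15
ADD R1, R2 → R1=15+27=42
XOR R3, 9 → R3=35^9=42
MUL R2, 9 → R2=27*9=243
ADD R1, 3 → R1=42+3=45
AND R1, R3 → R1=45&42=40
halt.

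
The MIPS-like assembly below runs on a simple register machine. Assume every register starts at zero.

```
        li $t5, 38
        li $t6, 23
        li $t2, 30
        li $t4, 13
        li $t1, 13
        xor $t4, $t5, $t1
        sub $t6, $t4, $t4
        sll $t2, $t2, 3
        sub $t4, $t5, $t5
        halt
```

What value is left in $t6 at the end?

li $t5, 38 → $t5=38
li $t6, 23 → $t6=23
li $t2, 30 → $t2=30
li $t4, 13 → $t4=13
li $t1, 13 → $t1=13
xor $t4, $t5, $t1 → $t4=38^13=43
sub $t6, $t4, $t4 → $t6=43-43=0
sll $t2, $t2, 3 → $t2=30<<3=240
sub $t4, $t5, $t5 → $t4=38-38=0
halt.

0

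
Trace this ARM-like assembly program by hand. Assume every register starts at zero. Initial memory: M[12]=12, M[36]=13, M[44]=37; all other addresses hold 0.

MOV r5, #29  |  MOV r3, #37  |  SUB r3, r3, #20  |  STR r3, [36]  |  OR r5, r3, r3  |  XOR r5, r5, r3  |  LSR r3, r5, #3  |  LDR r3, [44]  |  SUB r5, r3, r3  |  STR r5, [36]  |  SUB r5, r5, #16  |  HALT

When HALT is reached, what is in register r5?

-16

after MOV r5, #29: r5=29
after MOV r3, #37: r3=37
after SUB r3, r3, #20: r3=37-20=17
STR r3, [36] → M[36]=17
after OR r5, r3, r3: r5=17|17=17
after XOR r5, r5, r3: r5=17^17=0
after LSR r3, r5, #3: r3=0>>3=0
after LDR r3, [44]: r3=M[44]=37
after SUB r5, r3, r3: r5=37-37=0
STR r5, [36] → M[36]=0
after SUB r5, r5, #16: r5=0-16=-16
halt.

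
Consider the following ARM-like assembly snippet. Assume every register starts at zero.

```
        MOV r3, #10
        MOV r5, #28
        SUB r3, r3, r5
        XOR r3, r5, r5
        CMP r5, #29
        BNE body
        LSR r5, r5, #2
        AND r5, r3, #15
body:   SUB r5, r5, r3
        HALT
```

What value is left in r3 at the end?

0

r3=10
r5=28
r3=10-28=-18
r3=28^28=0
CMP r5, #29  (cmp 28,29)
BNE body: taken
r5=28-0=28
halt.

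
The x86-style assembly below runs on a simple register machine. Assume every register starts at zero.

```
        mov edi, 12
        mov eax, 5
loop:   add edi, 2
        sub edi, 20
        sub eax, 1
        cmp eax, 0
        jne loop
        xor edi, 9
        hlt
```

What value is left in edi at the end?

edi=12
eax=5
edi=12+2=14
edi=14-20=-6
eax=5-1=4
cmp eax, 0  (cmp 4,0)
jne loop: taken
edi=(-6)+2=-4
edi=(-4)-20=-24
eax=4-1=3
cmp eax, 0  (cmp 3,0)
jne loop: taken
edi=(-24)+2=-22
edi=(-22)-20=-42
eax=3-1=2
cmp eax, 0  (cmp 2,0)
jne loop: taken
edi=(-42)+2=-40
edi=(-40)-20=-60
eax=2-1=1
cmp eax, 0  (cmp 1,0)
jne loop: taken
edi=(-60)+2=-58
edi=(-58)-20=-78
eax=1-1=0
cmp eax, 0  (cmp 0,0)
jne loop: not taken
edi=(-78)^9=-69
halt.

-69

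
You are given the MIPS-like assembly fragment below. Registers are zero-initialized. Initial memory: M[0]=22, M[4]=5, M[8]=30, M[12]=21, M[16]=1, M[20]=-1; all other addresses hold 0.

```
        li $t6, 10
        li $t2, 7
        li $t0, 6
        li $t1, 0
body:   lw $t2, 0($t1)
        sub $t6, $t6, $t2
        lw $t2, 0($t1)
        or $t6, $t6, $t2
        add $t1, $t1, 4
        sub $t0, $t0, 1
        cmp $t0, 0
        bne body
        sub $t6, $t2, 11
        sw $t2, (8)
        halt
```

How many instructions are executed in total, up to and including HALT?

55

li $t6, 10 → $t6=10
li $t2, 7 → $t2=7
li $t0, 6 → $t0=6
li $t1, 0 → $t1=0
lw $t2, 0($t1) → $t2=M[0]=22
sub $t6, $t6, $t2 → $t6=10-22=-12
lw $t2, 0($t1) → $t2=M[0]=22
or $t6, $t6, $t2 → $t6=(-12)|22=-10
add $t1, $t1, 4 → $t1=0+4=4
sub $t0, $t0, 1 → $t0=6-1=5
cmp $t0, 0  (cmp 5,0)
bne body: taken
lw $t2, 0($t1) → $t2=M[4]=5
sub $t6, $t6, $t2 → $t6=(-10)-5=-15
lw $t2, 0($t1) → $t2=M[4]=5
or $t6, $t6, $t2 → $t6=(-15)|5=-11
add $t1, $t1, 4 → $t1=4+4=8
sub $t0, $t0, 1 → $t0=5-1=4
cmp $t0, 0  (cmp 4,0)
bne body: taken
lw $t2, 0($t1) → $t2=M[8]=30
sub $t6, $t6, $t2 → $t6=(-11)-30=-41
lw $t2, 0($t1) → $t2=M[8]=30
or $t6, $t6, $t2 → $t6=(-41)|30=-33
add $t1, $t1, 4 → $t1=8+4=12
sub $t0, $t0, 1 → $t0=4-1=3
cmp $t0, 0  (cmp 3,0)
bne body: taken
lw $t2, 0($t1) → $t2=M[12]=21
sub $t6, $t6, $t2 → $t6=(-33)-21=-54
lw $t2, 0($t1) → $t2=M[12]=21
or $t6, $t6, $t2 → $t6=(-54)|21=-33
add $t1, $t1, 4 → $t1=12+4=16
sub $t0, $t0, 1 → $t0=3-1=2
cmp $t0, 0  (cmp 2,0)
bne body: taken
lw $t2, 0($t1) → $t2=M[16]=1
sub $t6, $t6, $t2 → $t6=(-33)-1=-34
lw $t2, 0($t1) → $t2=M[16]=1
or $t6, $t6, $t2 → $t6=(-34)|1=-33
add $t1, $t1, 4 → $t1=16+4=20
sub $t0, $t0, 1 → $t0=2-1=1
cmp $t0, 0  (cmp 1,0)
bne body: taken
lw $t2, 0($t1) → $t2=M[20]=-1
sub $t6, $t6, $t2 → $t6=(-33)-(-1)=-32
lw $t2, 0($t1) → $t2=M[20]=-1
or $t6, $t6, $t2 → $t6=(-32)|(-1)=-1
add $t1, $t1, 4 → $t1=20+4=24
sub $t0, $t0, 1 → $t0=1-1=0
cmp $t0, 0  (cmp 0,0)
bne body: not taken
sub $t6, $t2, 11 → $t6=(-1)-11=-12
sw $t2, (8) → M[8]=-1
halt.
Total executed instructions: 55.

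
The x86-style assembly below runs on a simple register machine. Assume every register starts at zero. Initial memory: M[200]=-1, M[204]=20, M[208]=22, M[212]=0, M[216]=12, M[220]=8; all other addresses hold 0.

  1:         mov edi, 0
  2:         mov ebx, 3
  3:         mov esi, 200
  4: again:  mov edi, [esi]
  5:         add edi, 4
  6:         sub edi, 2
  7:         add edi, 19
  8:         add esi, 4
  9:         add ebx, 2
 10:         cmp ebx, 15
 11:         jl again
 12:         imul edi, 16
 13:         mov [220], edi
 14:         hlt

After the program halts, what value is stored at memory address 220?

mov edi, 0 → edi=0
mov ebx, 3 → ebx=3
mov esi, 200 → esi=200
mov edi, [esi] → edi=M[200]=-1
add edi, 4 → edi=(-1)+4=3
sub edi, 2 → edi=3-2=1
add edi, 19 → edi=1+19=20
add esi, 4 → esi=200+4=204
add ebx, 2 → ebx=3+2=5
cmp ebx, 15  (cmp 5,15)
jl again: taken
mov edi, [esi] → edi=M[204]=20
add edi, 4 → edi=20+4=24
sub edi, 2 → edi=24-2=22
add edi, 19 → edi=22+19=41
add esi, 4 → esi=204+4=208
add ebx, 2 → ebx=5+2=7
cmp ebx, 15  (cmp 7,15)
jl again: taken
mov edi, [esi] → edi=M[208]=22
add edi, 4 → edi=22+4=26
sub edi, 2 → edi=26-2=24
add edi, 19 → edi=24+19=43
add esi, 4 → esi=208+4=212
add ebx, 2 → ebx=7+2=9
cmp ebx, 15  (cmp 9,15)
jl again: taken
mov edi, [esi] → edi=M[212]=0
add edi, 4 → edi=0+4=4
sub edi, 2 → edi=4-2=2
add edi, 19 → edi=2+19=21
add esi, 4 → esi=212+4=216
add ebx, 2 → ebx=9+2=11
cmp ebx, 15  (cmp 11,15)
jl again: taken
mov edi, [esi] → edi=M[216]=12
add edi, 4 → edi=12+4=16
sub edi, 2 → edi=16-2=14
add edi, 19 → edi=14+19=33
add esi, 4 → esi=216+4=220
add ebx, 2 → ebx=11+2=13
cmp ebx, 15  (cmp 13,15)
jl again: taken
mov edi, [esi] → edi=M[220]=8
add edi, 4 → edi=8+4=12
sub edi, 2 → edi=12-2=10
add edi, 19 → edi=10+19=29
add esi, 4 → esi=220+4=224
add ebx, 2 → ebx=13+2=15
cmp ebx, 15  (cmp 15,15)
jl again: not taken
imul edi, 16 → edi=29*16=464
mov [220], edi → M[220]=464
halt.

464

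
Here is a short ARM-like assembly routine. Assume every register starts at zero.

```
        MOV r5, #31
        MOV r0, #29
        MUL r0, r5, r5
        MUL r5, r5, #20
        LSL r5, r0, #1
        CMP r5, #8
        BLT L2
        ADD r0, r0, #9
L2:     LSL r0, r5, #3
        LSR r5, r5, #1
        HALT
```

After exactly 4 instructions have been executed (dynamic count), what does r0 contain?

after MOV r5, #31: r5=31
after MOV r0, #29: r0=29
after MUL r0, r5, r5: r0=31*31=961
after MUL r5, r5, #20: r5=31*20=620
After step 4: r0 = 961.

961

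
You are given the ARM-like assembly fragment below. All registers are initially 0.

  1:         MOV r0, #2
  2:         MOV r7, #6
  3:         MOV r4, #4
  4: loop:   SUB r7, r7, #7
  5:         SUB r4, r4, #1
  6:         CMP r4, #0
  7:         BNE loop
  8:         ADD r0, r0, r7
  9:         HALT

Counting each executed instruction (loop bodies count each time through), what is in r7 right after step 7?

-1

after MOV r0, #2: r0=2
after MOV r7, #6: r7=6
after MOV r4, #4: r4=4
after SUB r7, r7, #7: r7=6-7=-1
after SUB r4, r4, #1: r4=4-1=3
CMP r4, #0  (cmp 3,0)
BNE loop: taken
After step 7: r7 = -1.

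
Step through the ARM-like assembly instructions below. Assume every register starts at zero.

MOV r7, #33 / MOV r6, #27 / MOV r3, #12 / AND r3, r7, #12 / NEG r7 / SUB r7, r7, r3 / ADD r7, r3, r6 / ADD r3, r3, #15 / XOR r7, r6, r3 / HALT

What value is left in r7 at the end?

r7=33
r6=27
r3=12
r3=33&12=0
r7=-(33)=-33
r7=(-33)-0=-33
r7=0+27=27
r3=0+15=15
r7=27^15=20
halt.

20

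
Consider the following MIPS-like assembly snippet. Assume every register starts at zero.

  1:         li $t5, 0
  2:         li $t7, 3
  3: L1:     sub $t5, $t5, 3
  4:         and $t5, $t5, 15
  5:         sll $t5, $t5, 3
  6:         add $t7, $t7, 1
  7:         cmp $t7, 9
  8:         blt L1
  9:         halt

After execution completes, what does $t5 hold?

40

$t5=0
$t7=3
$t5=0-3=-3
$t5=(-3)&15=13
$t5=13<<3=104
$t7=3+1=4
cmp $t7, 9  (cmp 4,9)
blt L1: taken
$t5=104-3=101
$t5=101&15=5
$t5=5<<3=40
$t7=4+1=5
cmp $t7, 9  (cmp 5,9)
blt L1: taken
$t5=40-3=37
$t5=37&15=5
$t5=5<<3=40
$t7=5+1=6
cmp $t7, 9  (cmp 6,9)
blt L1: taken
$t5=40-3=37
$t5=37&15=5
$t5=5<<3=40
$t7=6+1=7
cmp $t7, 9  (cmp 7,9)
blt L1: taken
$t5=40-3=37
$t5=37&15=5
$t5=5<<3=40
$t7=7+1=8
cmp $t7, 9  (cmp 8,9)
blt L1: taken
$t5=40-3=37
$t5=37&15=5
$t5=5<<3=40
$t7=8+1=9
cmp $t7, 9  (cmp 9,9)
blt L1: not taken
halt.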